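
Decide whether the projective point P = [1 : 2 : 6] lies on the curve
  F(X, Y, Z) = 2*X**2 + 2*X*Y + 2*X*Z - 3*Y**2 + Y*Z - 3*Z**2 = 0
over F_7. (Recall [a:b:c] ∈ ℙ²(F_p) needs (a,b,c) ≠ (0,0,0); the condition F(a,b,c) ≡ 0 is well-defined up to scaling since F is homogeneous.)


F(1,2,6) ≡ 1 (mod 7); P is NOT on the curve.

Evaluate F(1, 2, 6) term-by-term (mod 7).
  2*X**2 ↦ 2·1·1·1 = 2
  2*X*Y ↦ 2·1·2·1 = 4
  2*X*Z ↦ 2·1·1·6 = 12
  -3*Y**2 ↦ -3·1·4·1 = -12
  Y*Z ↦ 1·1·2·6 = 12
  -3*Z**2 ↦ -3·1·1·36 = -108
Sum: F(1, 2, 6) = (2) + (4) + (12) + (-12) + (12) + (-108) = -90.
Reducing mod 7: -90 ≡ 1 (mod 7).
Since F(a, b, c) ≡ 1 ≠ 0 (mod 7), P does NOT lie on the curve.


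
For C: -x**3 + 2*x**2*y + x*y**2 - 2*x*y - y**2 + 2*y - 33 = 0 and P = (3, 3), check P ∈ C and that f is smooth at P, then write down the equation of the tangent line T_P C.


Tangent line at P: 12*x + 26*y - 114 = 0.

Step 1: f(3, 3) = 0, so P lies on C.
Step 2: partial derivatives
  f_x(x, y) = -3*x**2 + 4*x*y + y**2 - 2*y, f_y(x, y) = 2*x**2 + 2*x*y - 2*x - 2*y + 2.
  f_x(P) = 12, f_y(P) = 26 (gradient nonzero, so P is smooth).
Step 3: tangent line at P: 12·(x − 3) + 26·(y − 3) = 0.
Expanding: 12*x + 26*y - 114 = 0.


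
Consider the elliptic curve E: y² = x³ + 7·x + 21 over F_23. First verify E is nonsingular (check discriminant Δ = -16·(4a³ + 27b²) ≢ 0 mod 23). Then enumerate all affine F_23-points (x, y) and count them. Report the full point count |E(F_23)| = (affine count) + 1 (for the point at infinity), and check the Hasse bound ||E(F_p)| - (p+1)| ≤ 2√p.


Affine points = {(1, 11), (1, 12), (3, 0), (6, 7), (6, 16), (9, 10), (9, 13), (11, 7), (11, 16), (12, 4), (12, 19), (13, 3), (13, 20), (17, 4), (17, 19), (22, 6), (22, 17)}; affine count = 17; |E(F_23)| = 18.

Discriminant check: Δ ∝ 4a³ + 27b² = 4·7³ + 27·21² = 4·343 + 27·441 ≡ 8 (mod 23). Nonzero ⇒ E is nonsingular.
For each x ∈ F_23, compute rhs = x³ + 7·x + 21 mod 23, then count y ∈ F_23 with y² ≡ rhs.
  x = 0: rhs = 21, matching y values: none (0 points).
  x = 1: rhs = 6, matching y values: 11, 12 (2 points).
  x = 2: rhs = 20, matching y values: none (0 points).
  x = 3: rhs = 0, matching y values: 0 (1 points).
  x = 4: rhs = 21, matching y values: none (0 points).
  x = 5: rhs = 20, matching y values: none (0 points).
  x = 6: rhs = 3, matching y values: 7, 16 (2 points).
  x = 7: rhs = 22, matching y values: none (0 points).
  x = 8: rhs = 14, matching y values: none (0 points).
  x = 9: rhs = 8, matching y values: 10, 13 (2 points).
  x = 10: rhs = 10, matching y values: none (0 points).
  x = 11: rhs = 3, matching y values: 7, 16 (2 points).
  x = 12: rhs = 16, matching y values: 4, 19 (2 points).
  x = 13: rhs = 9, matching y values: 3, 20 (2 points).
  x = 14: rhs = 11, matching y values: none (0 points).
  x = 15: rhs = 5, matching y values: none (0 points).
  x = 16: rhs = 20, matching y values: none (0 points).
  x = 17: rhs = 16, matching y values: 4, 19 (2 points).
  x = 18: rhs = 22, matching y values: none (0 points).
  x = 19: rhs = 21, matching y values: none (0 points).
  x = 20: rhs = 19, matching y values: none (0 points).
  x = 21: rhs = 22, matching y values: none (0 points).
  x = 22: rhs = 13, matching y values: 6, 17 (2 points).
Total affine count: 17.
Full point count |E(F_23)| = 17 + 1 = 18.
Hasse bound: |18 − (23+1)| = |-6| = 6 ≤ 2√23 ≈ 9.5917 ✓.


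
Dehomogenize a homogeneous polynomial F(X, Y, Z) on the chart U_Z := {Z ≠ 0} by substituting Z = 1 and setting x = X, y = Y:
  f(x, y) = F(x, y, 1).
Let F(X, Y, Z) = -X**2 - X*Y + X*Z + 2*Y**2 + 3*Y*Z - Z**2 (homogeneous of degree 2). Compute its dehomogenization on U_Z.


f(x, y) = -x**2 - x*y + x + 2*y**2 + 3*y - 1

On U_Z we set Z = 1. Each monomial c·X^i·Y^j·Z^k in F becomes c·x^i·y^j·1^k = c·x^i·y^j.
Substituting Z = 1: F(X, Y, 1) = -x**2 - x*y + x + 2*y**2 + 3*y - 1.
Note: deg(f) ≤ deg(F) = 2; strict inequality happens when F is divisible by Z (lost terms).


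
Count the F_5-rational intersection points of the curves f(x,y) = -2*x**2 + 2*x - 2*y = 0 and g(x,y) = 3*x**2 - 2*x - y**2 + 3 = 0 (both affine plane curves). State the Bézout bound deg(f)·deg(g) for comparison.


Common zeros: ∅; count = 0; Bézout bound = 4.

deg(f) = 2, deg(g) = 2, so Bézout bound = 4.
Scan x ∈ F_5. For each x, list the y ∈ F_5 with f(x, y) ≡ 0 and those with g(x, y) ≡ 0 (mod 5); the common zeros in that column are the intersection.
  x = 0: f ≡ 0 at y ∈ {0}; g ≡ 0 at y ∈ ∅; common: ∅.
  x = 1: f ≡ 0 at y ∈ {0}; g ≡ 0 at y ∈ {2, 3}; common: ∅.
  x = 2: f ≡ 0 at y ∈ {3}; g ≡ 0 at y ∈ {1, 4}; common: ∅.
  x = 3: f ≡ 0 at y ∈ {4}; g ≡ 0 at y ∈ {2, 3}; common: ∅.
  x = 4: f ≡ 0 at y ∈ {3}; g ≡ 0 at y ∈ ∅; common: ∅.
Collecting: common zeros = ∅, so the count is 0.
Comparison with the Bézout bound: 0 ≤ 4 = deg(f)·deg(g), as expected for curves with no common component (the affine F_5-count falls short of the bound because intersections may lie at infinity, over extension fields, or carry multiplicity).


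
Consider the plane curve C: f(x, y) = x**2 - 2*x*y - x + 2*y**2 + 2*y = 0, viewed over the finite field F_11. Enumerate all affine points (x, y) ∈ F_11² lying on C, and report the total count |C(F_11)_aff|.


Affine F_11-points: {(0, 0), (0, 10), (1, 0), (3, 4), (3, 9), (5, 6), (5, 9), (6, 1), (6, 4), (8, 1), (8, 6), (10, 10)}; count = 12.

For each of the 121 pairs (x, y) ∈ F_11², evaluate f(x, y) mod 11. Record the zeros.
  x = 0: [0↦0, 1↦4, 2↦1, 3↦2, 4↦7, 5↦5, 6↦7, 7↦2, 8↦1, 9↦4, 10↦0]  zeros at y ∈ {0, 10}
  x = 1: [0↦0, 1↦2, 2↦8, 3↦7, 4↦10, 5↦6, 6↦6, 7↦10, 8↦7, 9↦8, 10↦2]  zeros at y ∈ {0}
  x = 2: [0↦2, 1↦2, 2↦6, 3↦3, 4↦4, 5↦9, 6↦7, 7↦9, 8↦4, 9↦3, 10↦6]  zeros at y ∈ ∅
  x = 3: [0↦6, 1↦4, 2↦6, 3↦1, 4↦0, 5↦3, 6↦10, 7↦10, 8↦3, 9↦0, 10↦1]  zeros at y ∈ {4, 9}
  x = 4: [0↦1, 1↦8, 2↦8, 3↦1, 4↦9, 5↦10, 6↦4, 7↦2, 8↦4, 9↦10, 10↦9]  zeros at y ∈ ∅
  x = 5: [0↦9, 1↦3, 2↦1, 3↦3, 4↦9, 5↦8, 6↦0, 7↦7, 8↦7, 9↦0, 10↦8]  zeros at y ∈ {6, 9}
  x = 6: [0↦8, 1↦0, 2↦7, 3↦7, 4↦0, 5↦8, 6↦9, 7↦3, 8↦1, 9↦3, 10↦9]  zeros at y ∈ {1, 4}
  x = 7: [0↦9, 1↦10, 2↦4, 3↦2, 4↦4, 5↦10, 6↦9, 7↦1, 8↦8, 9↦8, 10↦1]  zeros at y ∈ ∅
  x = 8: [0↦1, 1↦0, 2↦3, 3↦10, 4↦10, 5↦3, 6↦0, 7↦1, 8↦6, 9↦4, 10↦6]  zeros at y ∈ {1, 6}
  x = 9: [0↦6, 1↦3, 2↦4, 3↦9, 4↦7, 5↦9, 6↦4, 7↦3, 8↦6, 9↦2, 10↦2]  zeros at y ∈ ∅
  x = 10: [0↦2, 1↦8, 2↦7, 3↦10, 4↦6, 5↦6, 6↦10, 7↦7, 8↦8, 9↦2, 10↦0]  zeros at y ∈ {10}
Collecting zeros: affine points = {(0, 0), (0, 10), (1, 0), (3, 4), (3, 9), (5, 6), (5, 9), (6, 1), (6, 4), (8, 1), (8, 6), (10, 10)}.
Total count |C(F_11)_aff| = 12.


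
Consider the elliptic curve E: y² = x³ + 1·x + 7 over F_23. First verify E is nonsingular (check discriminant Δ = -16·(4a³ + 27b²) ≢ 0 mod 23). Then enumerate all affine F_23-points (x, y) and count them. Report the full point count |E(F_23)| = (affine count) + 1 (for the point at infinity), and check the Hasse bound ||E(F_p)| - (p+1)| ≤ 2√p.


Affine points = {(1, 3), (1, 20), (4, 11), (4, 12), (7, 9), (7, 14), (9, 3), (9, 20), (13, 3), (13, 20), (15, 4), (15, 19), (16, 5), (16, 18), (19, 10), (19, 13), (20, 0)}; affine count = 17; |E(F_23)| = 18.

Discriminant check: Δ ∝ 4a³ + 27b² = 4·1³ + 27·7² = 4·1 + 27·49 ≡ 16 (mod 23). Nonzero ⇒ E is nonsingular.
For each x ∈ F_23, compute rhs = x³ + 1·x + 7 mod 23, then count y ∈ F_23 with y² ≡ rhs.
  x = 0: rhs = 7, matching y values: none (0 points).
  x = 1: rhs = 9, matching y values: 3, 20 (2 points).
  x = 2: rhs = 17, matching y values: none (0 points).
  x = 3: rhs = 14, matching y values: none (0 points).
  x = 4: rhs = 6, matching y values: 11, 12 (2 points).
  x = 5: rhs = 22, matching y values: none (0 points).
  x = 6: rhs = 22, matching y values: none (0 points).
  x = 7: rhs = 12, matching y values: 9, 14 (2 points).
  x = 8: rhs = 21, matching y values: none (0 points).
  x = 9: rhs = 9, matching y values: 3, 20 (2 points).
  x = 10: rhs = 5, matching y values: none (0 points).
  x = 11: rhs = 15, matching y values: none (0 points).
  x = 12: rhs = 22, matching y values: none (0 points).
  x = 13: rhs = 9, matching y values: 3, 20 (2 points).
  x = 14: rhs = 5, matching y values: none (0 points).
  x = 15: rhs = 16, matching y values: 4, 19 (2 points).
  x = 16: rhs = 2, matching y values: 5, 18 (2 points).
  x = 17: rhs = 15, matching y values: none (0 points).
  x = 18: rhs = 15, matching y values: none (0 points).
  x = 19: rhs = 8, matching y values: 10, 13 (2 points).
  x = 20: rhs = 0, matching y values: 0 (1 points).
  x = 21: rhs = 20, matching y values: none (0 points).
  x = 22: rhs = 5, matching y values: none (0 points).
Total affine count: 17.
Full point count |E(F_23)| = 17 + 1 = 18.
Hasse bound: |18 − (23+1)| = |-6| = 6 ≤ 2√23 ≈ 9.5917 ✓.


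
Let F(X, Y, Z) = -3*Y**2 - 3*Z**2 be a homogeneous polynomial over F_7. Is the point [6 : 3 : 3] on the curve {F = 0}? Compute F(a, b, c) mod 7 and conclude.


F(6,3,3) ≡ 2 (mod 7); P is NOT on the curve.

Evaluate F(6, 3, 3) term-by-term (mod 7).
  -3*Y**2 ↦ -3·1·9·1 = -27
  -3*Z**2 ↦ -3·1·1·9 = -27
Sum: F(6, 3, 3) = (-27) + (-27) = -54.
Reducing mod 7: -54 ≡ 2 (mod 7).
Since F(a, b, c) ≡ 2 ≠ 0 (mod 7), P does NOT lie on the curve.


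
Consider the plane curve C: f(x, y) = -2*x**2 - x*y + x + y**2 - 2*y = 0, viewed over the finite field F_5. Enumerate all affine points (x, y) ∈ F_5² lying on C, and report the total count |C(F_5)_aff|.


Affine F_5-points: {(0, 0), (0, 2), (2, 2), (3, 0)}; count = 4.

For each of the 25 pairs (x, y) ∈ F_5², evaluate f(x, y) mod 5. Record the zeros.
  x = 0: [0↦0, 1↦4, 2↦0, 3↦3, 4↦3]  zeros at y ∈ {0, 2}
  x = 1: [0↦4, 1↦2, 2↦2, 3↦4, 4↦3]  zeros at y ∈ ∅
  x = 2: [0↦4, 1↦1, 2↦0, 3↦1, 4↦4]  zeros at y ∈ {2}
  x = 3: [0↦0, 1↦1, 2↦4, 3↦4, 4↦1]  zeros at y ∈ {0}
  x = 4: [0↦2, 1↦2, 2↦4, 3↦3, 4↦4]  zeros at y ∈ ∅
Collecting zeros: affine points = {(0, 0), (0, 2), (2, 2), (3, 0)}.
Total count |C(F_5)_aff| = 4.


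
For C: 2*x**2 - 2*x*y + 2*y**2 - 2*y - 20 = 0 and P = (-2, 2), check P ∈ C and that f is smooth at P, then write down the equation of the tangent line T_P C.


Tangent line at P: -12*x + 10*y - 44 = 0.

Step 1: f(-2, 2) = 0, so P lies on C.
Step 2: partial derivatives
  f_x(x, y) = 4*x - 2*y, f_y(x, y) = -2*x + 4*y - 2.
  f_x(P) = -12, f_y(P) = 10 (gradient nonzero, so P is smooth).
Step 3: tangent line at P: -12·(x − -2) + 10·(y − 2) = 0.
Expanding: -12*x + 10*y - 44 = 0.


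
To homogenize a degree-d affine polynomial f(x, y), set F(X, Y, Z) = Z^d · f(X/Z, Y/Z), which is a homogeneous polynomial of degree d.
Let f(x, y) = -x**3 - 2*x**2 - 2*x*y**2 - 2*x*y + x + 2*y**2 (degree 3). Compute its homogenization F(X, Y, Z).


F(X, Y, Z) = -X**3 - 2*X**2*Z - 2*X*Y**2 - 2*X*Y*Z + X*Z**2 + 2*Y**2*Z

deg(f) = 3.
Substitute x = X/Z, y = Y/Z into f, then multiply by Z^3.
  monomial -1·x^3·y^0 ↦ -1·X^3·Y^0·Z^0.
  monomial -2·x^2·y^0 ↦ -2·X^2·Y^0·Z^1.
  monomial -2·x^1·y^2 ↦ -2·X^1·Y^2·Z^0.
  monomial -2·x^1·y^1 ↦ -2·X^1·Y^1·Z^1.
  monomial 1·x^1·y^0 ↦ 1·X^1·Y^0·Z^2.
  monomial 2·x^0·y^2 ↦ 2·X^0·Y^2·Z^1.
Collecting: F(X, Y, Z) = -X**3 - 2*X**2*Z - 2*X*Y**2 - 2*X*Y*Z + X*Z**2 + 2*Y**2*Z.


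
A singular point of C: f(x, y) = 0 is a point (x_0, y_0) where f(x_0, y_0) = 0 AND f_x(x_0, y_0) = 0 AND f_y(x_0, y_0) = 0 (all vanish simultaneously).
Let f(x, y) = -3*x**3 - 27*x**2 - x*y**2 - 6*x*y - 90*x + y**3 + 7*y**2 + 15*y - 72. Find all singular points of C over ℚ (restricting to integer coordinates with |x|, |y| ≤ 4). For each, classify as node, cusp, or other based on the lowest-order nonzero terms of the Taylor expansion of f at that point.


Singular points: {(-3, -3)}; classification: cusp.

Compute partial derivatives:
  f_x = -9*x**2 - 54*x - y**2 - 6*y - 90.
  f_y = -2*x*y - 6*x + 3*y**2 + 14*y + 15.
Scan x_0 ∈ {−4, ..., 4}. For each x_0, f_y(x_0, y) is a polynomial in y; find its integer roots y ∈ {−4, ..., 4}, then test f_x and f at those candidates.
  x = -4: f_y(-4, y) = 3*y**2 + 22*y + 39; vanishes at y ∈ {-3}. (-4, -3): f_x = -9 ≠ 0.
  x = -3: f_y(-3, y) = 3*y**2 + 20*y + 33; vanishes at y ∈ {-3}. (-3, -3): f_x = 0, f = 0 — SINGULAR.
  x = -2: f_y(-2, y) = 3*y**2 + 18*y + 27; vanishes at y ∈ {-3}. (-2, -3): f_x = -9 ≠ 0.
  x = -1: f_y(-1, y) = 3*y**2 + 16*y + 21; vanishes at y ∈ {-3}. (-1, -3): f_x = -36 ≠ 0.
  x = 0: f_y(0, y) = 3*y**2 + 14*y + 15; vanishes at y ∈ {-3}. (0, -3): f_x = -81 ≠ 0.
  x = 1: f_y(1, y) = 3*y**2 + 12*y + 9; vanishes at y ∈ {-3, -1}. (1, -3): f_x = -144 ≠ 0; (1, -1): f_x = -148 ≠ 0.
  x = 2: f_y(2, y) = 3*y**2 + 10*y + 3; vanishes at y ∈ {-3}. (2, -3): f_x = -225 ≠ 0.
  x = 3: f_y(3, y) = 3*y**2 + 8*y - 3; vanishes at y ∈ {-3}. (3, -3): f_x = -324 ≠ 0.
  x = 4: f_y(4, y) = 3*y**2 + 6*y - 9; vanishes at y ∈ {-3, 1}. (4, -3): f_x = -441 ≠ 0; (4, 1): f_x = -457 ≠ 0.
Only singular point on the grid: (-3, -3).
Classify: substitute x = -3 + u, y = -3 + v and expand: f = -3*u**3 - u*v**2 + v**3 + v**2.
No constant or linear terms (consistent with a singular point). Quadratic part: v**2. Cubic part: -3*u**3 - u*v**2 + v**3.
The quadratic part v**2 is a perfect square, so there is a single (double) tangent line v = 0, i.e. y = -3. Restricting the cubic part to that line (v = 0) leaves -3*u**3 ≠ 0, so f is not divisible by v and the branch is v² ≈ 3*u**3 to lowest order — this is a cusp.
Classification: cusp.


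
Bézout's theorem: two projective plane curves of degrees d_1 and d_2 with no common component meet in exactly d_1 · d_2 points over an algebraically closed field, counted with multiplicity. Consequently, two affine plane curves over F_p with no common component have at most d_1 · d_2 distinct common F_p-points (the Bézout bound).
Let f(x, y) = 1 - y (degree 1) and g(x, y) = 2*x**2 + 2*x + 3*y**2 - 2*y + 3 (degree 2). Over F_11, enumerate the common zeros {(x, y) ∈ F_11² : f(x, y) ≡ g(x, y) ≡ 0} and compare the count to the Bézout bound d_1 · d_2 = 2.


Common zeros: {(4, 1), (6, 1)}; count = 2; Bézout bound = 2.

deg(f) = 1, deg(g) = 2, so Bézout bound = 2.
Scan x ∈ F_11. For each x, list the y ∈ F_11 with f(x, y) ≡ 0 and those with g(x, y) ≡ 0 (mod 11); the common zeros in that column are the intersection.
  x = 0: f ≡ 0 at y ∈ {1}; g ≡ 0 at y ∈ {2, 6}; common: ∅.
  x = 1: f ≡ 0 at y ∈ {1}; g ≡ 0 at y ∈ ∅; common: ∅.
  x = 2: f ≡ 0 at y ∈ {1}; g ≡ 0 at y ∈ {4}; common: ∅.
  x = 3: f ≡ 0 at y ∈ {1}; g ≡ 0 at y ∈ ∅; common: ∅.
  x = 4: f ≡ 0 at y ∈ {1}; g ≡ 0 at y ∈ {1, 7}; common: {1}.
  x = 5: f ≡ 0 at y ∈ {1}; g ≡ 0 at y ∈ ∅; common: ∅.
  x = 6: f ≡ 0 at y ∈ {1}; g ≡ 0 at y ∈ {1, 7}; common: {1}.
  x = 7: f ≡ 0 at y ∈ {1}; g ≡ 0 at y ∈ ∅; common: ∅.
  x = 8: f ≡ 0 at y ∈ {1}; g ≡ 0 at y ∈ {4}; common: ∅.
  x = 9: f ≡ 0 at y ∈ {1}; g ≡ 0 at y ∈ ∅; common: ∅.
  x = 10: f ≡ 0 at y ∈ {1}; g ≡ 0 at y ∈ {2, 6}; common: ∅.
Collecting: common zeros = {(4, 1), (6, 1)}, so the count is 2.
Comparison with the Bézout bound: 2 ≤ 2 = deg(f)·deg(g), as expected for curves with no common component (the bound is attained).


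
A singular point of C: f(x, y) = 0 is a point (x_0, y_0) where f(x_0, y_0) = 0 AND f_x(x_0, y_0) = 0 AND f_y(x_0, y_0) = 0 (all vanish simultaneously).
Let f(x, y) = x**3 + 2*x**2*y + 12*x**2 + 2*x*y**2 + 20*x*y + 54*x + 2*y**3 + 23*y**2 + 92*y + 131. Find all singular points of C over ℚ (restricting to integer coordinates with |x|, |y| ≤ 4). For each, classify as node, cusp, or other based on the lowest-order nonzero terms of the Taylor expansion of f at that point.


Singular points: {(-2, -3)}; classification: cusp.

Compute partial derivatives:
  f_x = 3*x**2 + 4*x*y + 24*x + 2*y**2 + 20*y + 54.
  f_y = 2*x**2 + 4*x*y + 20*x + 6*y**2 + 46*y + 92.
Scan x_0 ∈ {−4, ..., 4}. For each x_0, f_y(x_0, y) is a polynomial in y; find its integer roots y ∈ {−4, ..., 4}, then test f_x and f at those candidates.
  x = -4: f_y(-4, y) = 6*y**2 + 30*y + 44; no integer root y with |y| ≤ 4.
  x = -3: f_y(-3, y) = 6*y**2 + 34*y + 50; no integer root y with |y| ≤ 4.
  x = -2: f_y(-2, y) = 6*y**2 + 38*y + 60; vanishes at y ∈ {-3}. (-2, -3): f_x = 0, f = 0 — SINGULAR.
  x = -1: f_y(-1, y) = 6*y**2 + 42*y + 74; no integer root y with |y| ≤ 4.
  x = 0: f_y(0, y) = 6*y**2 + 46*y + 92; no integer root y with |y| ≤ 4.
  x = 1: f_y(1, y) = 6*y**2 + 50*y + 114; no integer root y with |y| ≤ 4.
  x = 2: f_y(2, y) = 6*y**2 + 54*y + 140; no integer root y with |y| ≤ 4.
  x = 3: f_y(3, y) = 6*y**2 + 58*y + 170; no integer root y with |y| ≤ 4.
  x = 4: f_y(4, y) = 6*y**2 + 62*y + 204; no integer root y with |y| ≤ 4.
Only singular point on the grid: (-2, -3).
Classify: substitute x = -2 + u, y = -3 + v and expand: f = u**3 + 2*u**2*v + 2*u*v**2 + 2*v**3 + v**2.
No constant or linear terms (consistent with a singular point). Quadratic part: v**2. Cubic part: u**3 + 2*u**2*v + 2*u*v**2 + 2*v**3.
The quadratic part v**2 is a perfect square, so there is a single (double) tangent line v = 0, i.e. y = -3. Restricting the cubic part to that line (v = 0) leaves u**3 ≠ 0, so f is not divisible by v and the branch is v² ≈ -u**3 to lowest order — this is a cusp.
Classification: cusp.


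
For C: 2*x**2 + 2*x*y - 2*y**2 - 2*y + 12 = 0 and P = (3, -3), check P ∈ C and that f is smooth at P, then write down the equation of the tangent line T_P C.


Tangent line at P: 6*x + 16*y + 30 = 0.

Step 1: f(3, -3) = 0, so P lies on C.
Step 2: partial derivatives
  f_x(x, y) = 4*x + 2*y, f_y(x, y) = 2*x - 4*y - 2.
  f_x(P) = 6, f_y(P) = 16 (gradient nonzero, so P is smooth).
Step 3: tangent line at P: 6·(x − 3) + 16·(y − -3) = 0.
Expanding: 6*x + 16*y + 30 = 0.


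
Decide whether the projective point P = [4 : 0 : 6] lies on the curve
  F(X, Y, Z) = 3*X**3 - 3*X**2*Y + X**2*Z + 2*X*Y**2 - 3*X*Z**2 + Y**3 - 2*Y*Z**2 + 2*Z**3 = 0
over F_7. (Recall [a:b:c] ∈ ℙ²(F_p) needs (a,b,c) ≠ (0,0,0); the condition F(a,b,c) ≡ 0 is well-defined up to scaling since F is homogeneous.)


F(4,0,6) ≡ 1 (mod 7); P is NOT on the curve.

Evaluate F(4, 0, 6) term-by-term (mod 7).
  3*X**3 ↦ 3·64·1·1 = 192
  -3*X**2*Y ↦ -3·16·0·1 = 0
  X**2*Z ↦ 1·16·1·6 = 96
  2*X*Y**2 ↦ 2·4·0·1 = 0
  -3*X*Z**2 ↦ -3·4·1·36 = -432
  Y**3 ↦ 1·1·0·1 = 0
  -2*Y*Z**2 ↦ -2·1·0·36 = 0
  2*Z**3 ↦ 2·1·1·216 = 432
Sum: F(4, 0, 6) = (192) + (0) + (96) + (0) + (-432) + (0) + (0) + (432) = 288.
Reducing mod 7: 288 ≡ 1 (mod 7).
Since F(a, b, c) ≡ 1 ≠ 0 (mod 7), P does NOT lie on the curve.


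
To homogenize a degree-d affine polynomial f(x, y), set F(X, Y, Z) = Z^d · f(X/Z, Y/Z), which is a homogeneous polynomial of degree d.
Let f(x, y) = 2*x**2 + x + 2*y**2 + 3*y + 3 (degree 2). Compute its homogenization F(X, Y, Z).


F(X, Y, Z) = 2*X**2 + X*Z + 2*Y**2 + 3*Y*Z + 3*Z**2

deg(f) = 2.
Substitute x = X/Z, y = Y/Z into f, then multiply by Z^2.
  monomial 2·x^2·y^0 ↦ 2·X^2·Y^0·Z^0.
  monomial 1·x^1·y^0 ↦ 1·X^1·Y^0·Z^1.
  monomial 2·x^0·y^2 ↦ 2·X^0·Y^2·Z^0.
  monomial 3·x^0·y^1 ↦ 3·X^0·Y^1·Z^1.
  monomial 3·x^0·y^0 ↦ 3·X^0·Y^0·Z^2.
Collecting: F(X, Y, Z) = 2*X**2 + X*Z + 2*Y**2 + 3*Y*Z + 3*Z**2.


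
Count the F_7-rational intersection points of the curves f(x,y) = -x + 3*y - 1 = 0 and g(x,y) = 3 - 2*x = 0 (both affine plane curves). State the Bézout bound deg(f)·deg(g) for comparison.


Common zeros: {(5, 2)}; count = 1; Bézout bound = 1.

deg(f) = 1, deg(g) = 1, so Bézout bound = 1.
Scan x ∈ F_7. For each x, list the y ∈ F_7 with f(x, y) ≡ 0 and those with g(x, y) ≡ 0 (mod 7); the common zeros in that column are the intersection.
  x = 0: f ≡ 0 at y ∈ {5}; g ≡ 0 at y ∈ ∅; common: ∅.
  x = 1: f ≡ 0 at y ∈ {3}; g ≡ 0 at y ∈ ∅; common: ∅.
  x = 2: f ≡ 0 at y ∈ {1}; g ≡ 0 at y ∈ ∅; common: ∅.
  x = 3: f ≡ 0 at y ∈ {6}; g ≡ 0 at y ∈ ∅; common: ∅.
  x = 4: f ≡ 0 at y ∈ {4}; g ≡ 0 at y ∈ ∅; common: ∅.
  x = 5: f ≡ 0 at y ∈ {2}; g ≡ 0 at y ∈ {0, 1, 2, 3, 4, 5, 6}; common: {2}.
  x = 6: f ≡ 0 at y ∈ {0}; g ≡ 0 at y ∈ ∅; common: ∅.
Collecting: common zeros = {(5, 2)}, so the count is 1.
Comparison with the Bézout bound: 1 ≤ 1 = deg(f)·deg(g), as expected for curves with no common component (the bound is attained).


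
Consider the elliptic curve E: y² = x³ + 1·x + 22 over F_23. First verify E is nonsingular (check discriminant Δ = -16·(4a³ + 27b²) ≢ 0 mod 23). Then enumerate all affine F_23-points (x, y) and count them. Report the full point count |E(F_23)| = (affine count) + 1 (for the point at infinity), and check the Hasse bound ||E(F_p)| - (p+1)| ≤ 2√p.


Affine points = {(1, 1), (1, 22), (2, 3), (2, 20), (3, 11), (3, 12), (7, 2), (7, 21), (8, 6), (8, 17), (9, 1), (9, 22), (13, 1), (13, 22), (15, 10), (15, 13), (19, 0), (21, 9), (21, 14)}; affine count = 19; |E(F_23)| = 20.

Discriminant check: Δ ∝ 4a³ + 27b² = 4·1³ + 27·22² = 4·1 + 27·484 ≡ 8 (mod 23). Nonzero ⇒ E is nonsingular.
For each x ∈ F_23, compute rhs = x³ + 1·x + 22 mod 23, then count y ∈ F_23 with y² ≡ rhs.
  x = 0: rhs = 22, matching y values: none (0 points).
  x = 1: rhs = 1, matching y values: 1, 22 (2 points).
  x = 2: rhs = 9, matching y values: 3, 20 (2 points).
  x = 3: rhs = 6, matching y values: 11, 12 (2 points).
  x = 4: rhs = 21, matching y values: none (0 points).
  x = 5: rhs = 14, matching y values: none (0 points).
  x = 6: rhs = 14, matching y values: none (0 points).
  x = 7: rhs = 4, matching y values: 2, 21 (2 points).
  x = 8: rhs = 13, matching y values: 6, 17 (2 points).
  x = 9: rhs = 1, matching y values: 1, 22 (2 points).
  x = 10: rhs = 20, matching y values: none (0 points).
  x = 11: rhs = 7, matching y values: none (0 points).
  x = 12: rhs = 14, matching y values: none (0 points).
  x = 13: rhs = 1, matching y values: 1, 22 (2 points).
  x = 14: rhs = 20, matching y values: none (0 points).
  x = 15: rhs = 8, matching y values: 10, 13 (2 points).
  x = 16: rhs = 17, matching y values: none (0 points).
  x = 17: rhs = 7, matching y values: none (0 points).
  x = 18: rhs = 7, matching y values: none (0 points).
  x = 19: rhs = 0, matching y values: 0 (1 points).
  x = 20: rhs = 15, matching y values: none (0 points).
  x = 21: rhs = 12, matching y values: 9, 14 (2 points).
  x = 22: rhs = 20, matching y values: none (0 points).
Total affine count: 19.
Full point count |E(F_23)| = 19 + 1 = 20.
Hasse bound: |20 − (23+1)| = |-4| = 4 ≤ 2√23 ≈ 9.5917 ✓.


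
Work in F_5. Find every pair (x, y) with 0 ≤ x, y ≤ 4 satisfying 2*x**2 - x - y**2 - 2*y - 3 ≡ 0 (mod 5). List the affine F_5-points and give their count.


Affine F_5-points: {(1, 1), (1, 2), (2, 1), (2, 2), (4, 0), (4, 3)}; count = 6.

For each of the 25 pairs (x, y) ∈ F_5², evaluate f(x, y) mod 5. Record the zeros.
  x = 0: [0↦2, 1↦4, 2↦4, 3↦2, 4↦3]  zeros at y ∈ ∅
  x = 1: [0↦3, 1↦0, 2↦0, 3↦3, 4↦4]  zeros at y ∈ {1, 2}
  x = 2: [0↦3, 1↦0, 2↦0, 3↦3, 4↦4]  zeros at y ∈ {1, 2}
  x = 3: [0↦2, 1↦4, 2↦4, 3↦2, 4↦3]  zeros at y ∈ ∅
  x = 4: [0↦0, 1↦2, 2↦2, 3↦0, 4↦1]  zeros at y ∈ {0, 3}
Collecting zeros: affine points = {(1, 1), (1, 2), (2, 1), (2, 2), (4, 0), (4, 3)}.
Total count |C(F_5)_aff| = 6.


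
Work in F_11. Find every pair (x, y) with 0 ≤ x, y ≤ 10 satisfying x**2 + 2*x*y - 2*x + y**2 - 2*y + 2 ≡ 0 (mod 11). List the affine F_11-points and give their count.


Affine F_11-points: ∅; count = 0.

For each of the 121 pairs (x, y) ∈ F_11², evaluate f(x, y) mod 11. Record the zeros.
  x = 0: [0↦2, 1↦1, 2↦2, 3↦5, 4↦10, 5↦6, 6↦4, 7↦4, 8↦6, 9↦10, 10↦5]  zeros at y ∈ ∅
  x = 1: [0↦1, 1↦2, 2↦5, 3↦10, 4↦6, 5↦4, 6↦4, 7↦6, 8↦10, 9↦5, 10↦2]  zeros at y ∈ ∅
  x = 2: [0↦2, 1↦5, 2↦10, 3↦6, 4↦4, 5↦4, 6↦6, 7↦10, 8↦5, 9↦2, 10↦1]  zeros at y ∈ ∅
  x = 3: [0↦5, 1↦10, 2↦6, 3↦4, 4↦4, 5↦6, 6↦10, 7↦5, 8↦2, 9↦1, 10↦2]  zeros at y ∈ ∅
  x = 4: [0↦10, 1↦6, 2↦4, 3↦4, 4↦6, 5↦10, 6↦5, 7↦2, 8↦1, 9↦2, 10↦5]  zeros at y ∈ ∅
  x = 5: [0↦6, 1↦4, 2↦4, 3↦6, 4↦10, 5↦5, 6↦2, 7↦1, 8↦2, 9↦5, 10↦10]  zeros at y ∈ ∅
  x = 6: [0↦4, 1↦4, 2↦6, 3↦10, 4↦5, 5↦2, 6↦1, 7↦2, 8↦5, 9↦10, 10↦6]  zeros at y ∈ ∅
  x = 7: [0↦4, 1↦6, 2↦10, 3↦5, 4↦2, 5↦1, 6↦2, 7↦5, 8↦10, 9↦6, 10↦4]  zeros at y ∈ ∅
  x = 8: [0↦6, 1↦10, 2↦5, 3↦2, 4↦1, 5↦2, 6↦5, 7↦10, 8↦6, 9↦4, 10↦4]  zeros at y ∈ ∅
  x = 9: [0↦10, 1↦5, 2↦2, 3↦1, 4↦2, 5↦5, 6↦10, 7↦6, 8↦4, 9↦4, 10↦6]  zeros at y ∈ ∅
  x = 10: [0↦5, 1↦2, 2↦1, 3↦2, 4↦5, 5↦10, 6↦6, 7↦4, 8↦4, 9↦6, 10↦10]  zeros at y ∈ ∅
Collecting zeros: affine points = ∅.
Total count |C(F_11)_aff| = 0.


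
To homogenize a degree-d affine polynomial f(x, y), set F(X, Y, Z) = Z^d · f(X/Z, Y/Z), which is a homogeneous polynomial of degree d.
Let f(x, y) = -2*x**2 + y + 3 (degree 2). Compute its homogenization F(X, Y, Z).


F(X, Y, Z) = -2*X**2 + Y*Z + 3*Z**2

deg(f) = 2.
Substitute x = X/Z, y = Y/Z into f, then multiply by Z^2.
  monomial -2·x^2·y^0 ↦ -2·X^2·Y^0·Z^0.
  monomial 1·x^0·y^1 ↦ 1·X^0·Y^1·Z^1.
  monomial 3·x^0·y^0 ↦ 3·X^0·Y^0·Z^2.
Collecting: F(X, Y, Z) = -2*X**2 + Y*Z + 3*Z**2.


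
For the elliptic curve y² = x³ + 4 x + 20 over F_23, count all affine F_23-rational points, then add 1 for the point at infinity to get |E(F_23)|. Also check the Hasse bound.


Affine points = {(1, 5), (1, 18), (2, 6), (2, 17), (3, 6), (3, 17), (4, 10), (4, 13), (5, 2), (5, 21), (7, 0), (8, 9), (8, 14), (9, 7), (9, 16), (10, 5), (10, 18), (12, 5), (12, 18), (18, 6), (18, 17), (19, 3), (19, 20), (20, 2), (20, 21), (21, 2), (21, 21)}; affine count = 27; |E(F_23)| = 28.

Discriminant check: Δ ∝ 4a³ + 27b² = 4·4³ + 27·20² = 4·64 + 27·400 ≡ 16 (mod 23). Nonzero ⇒ E is nonsingular.
For each x ∈ F_23, compute rhs = x³ + 4·x + 20 mod 23, then count y ∈ F_23 with y² ≡ rhs.
  x = 0: rhs = 20, matching y values: none (0 points).
  x = 1: rhs = 2, matching y values: 5, 18 (2 points).
  x = 2: rhs = 13, matching y values: 6, 17 (2 points).
  x = 3: rhs = 13, matching y values: 6, 17 (2 points).
  x = 4: rhs = 8, matching y values: 10, 13 (2 points).
  x = 5: rhs = 4, matching y values: 2, 21 (2 points).
  x = 6: rhs = 7, matching y values: none (0 points).
  x = 7: rhs = 0, matching y values: 0 (1 points).
  x = 8: rhs = 12, matching y values: 9, 14 (2 points).
  x = 9: rhs = 3, matching y values: 7, 16 (2 points).
  x = 10: rhs = 2, matching y values: 5, 18 (2 points).
  x = 11: rhs = 15, matching y values: none (0 points).
  x = 12: rhs = 2, matching y values: 5, 18 (2 points).
  x = 13: rhs = 15, matching y values: none (0 points).
  x = 14: rhs = 14, matching y values: none (0 points).
  x = 15: rhs = 5, matching y values: none (0 points).
  x = 16: rhs = 17, matching y values: none (0 points).
  x = 17: rhs = 10, matching y values: none (0 points).
  x = 18: rhs = 13, matching y values: 6, 17 (2 points).
  x = 19: rhs = 9, matching y values: 3, 20 (2 points).
  x = 20: rhs = 4, matching y values: 2, 21 (2 points).
  x = 21: rhs = 4, matching y values: 2, 21 (2 points).
  x = 22: rhs = 15, matching y values: none (0 points).
Total affine count: 27.
Full point count |E(F_23)| = 27 + 1 = 28.
Hasse bound: |28 − (23+1)| = |4| = 4 ≤ 2√23 ≈ 9.5917 ✓.


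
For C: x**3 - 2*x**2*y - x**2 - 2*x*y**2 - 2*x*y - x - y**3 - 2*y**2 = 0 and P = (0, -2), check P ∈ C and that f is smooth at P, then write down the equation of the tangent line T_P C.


Tangent line at P: -5*x - 4*y - 8 = 0.

Step 1: f(0, -2) = 0, so P lies on C.
Step 2: partial derivatives
  f_x(x, y) = 3*x**2 - 4*x*y - 2*x - 2*y**2 - 2*y - 1, f_y(x, y) = -2*x**2 - 4*x*y - 2*x - 3*y**2 - 4*y.
  f_x(P) = -5, f_y(P) = -4 (gradient nonzero, so P is smooth).
Step 3: tangent line at P: -5·(x − 0) + -4·(y − -2) = 0.
Expanding: -5*x - 4*y - 8 = 0.


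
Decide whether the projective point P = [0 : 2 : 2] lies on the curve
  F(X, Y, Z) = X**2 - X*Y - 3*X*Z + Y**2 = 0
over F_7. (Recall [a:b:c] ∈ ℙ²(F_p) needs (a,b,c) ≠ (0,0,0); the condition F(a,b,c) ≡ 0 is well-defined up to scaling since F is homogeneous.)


F(0,2,2) ≡ 4 (mod 7); P is NOT on the curve.

Evaluate F(0, 2, 2) term-by-term (mod 7).
  X**2 ↦ 1·0·1·1 = 0
  -X*Y ↦ -1·0·2·1 = 0
  -3*X*Z ↦ -3·0·1·2 = 0
  Y**2 ↦ 1·1·4·1 = 4
Sum: F(0, 2, 2) = (0) + (0) + (0) + (4) = 4.
Reducing mod 7: 4 ≡ 4 (mod 7).
Since F(a, b, c) ≡ 4 ≠ 0 (mod 7), P does NOT lie on the curve.


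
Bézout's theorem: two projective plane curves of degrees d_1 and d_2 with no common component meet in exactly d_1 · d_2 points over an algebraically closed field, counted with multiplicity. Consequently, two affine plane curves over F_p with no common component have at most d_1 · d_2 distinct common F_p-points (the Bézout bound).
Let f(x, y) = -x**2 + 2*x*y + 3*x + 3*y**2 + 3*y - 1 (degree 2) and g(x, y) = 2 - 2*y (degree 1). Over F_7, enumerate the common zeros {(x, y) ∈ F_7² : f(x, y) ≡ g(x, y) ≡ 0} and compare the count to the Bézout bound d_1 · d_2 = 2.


Common zeros: ∅; count = 0; Bézout bound = 2.

deg(f) = 2, deg(g) = 1, so Bézout bound = 2.
Scan x ∈ F_7. For each x, list the y ∈ F_7 with f(x, y) ≡ 0 and those with g(x, y) ≡ 0 (mod 7); the common zeros in that column are the intersection.
  x = 0: f ≡ 0 at y ∈ {3}; g ≡ 0 at y ∈ {1}; common: ∅.
  x = 1: f ≡ 0 at y ∈ ∅; g ≡ 0 at y ∈ {1}; common: ∅.
  x = 2: f ≡ 0 at y ∈ {3, 4}; g ≡ 0 at y ∈ {1}; common: ∅.
  x = 3: f ≡ 0 at y ∈ {5, 6}; g ≡ 0 at y ∈ {1}; common: ∅.
  x = 4: f ≡ 0 at y ∈ ∅; g ≡ 0 at y ∈ {1}; common: ∅.
  x = 5: f ≡ 0 at y ∈ {6}; g ≡ 0 at y ∈ {1}; common: ∅.
  x = 6: f ≡ 0 at y ∈ ∅; g ≡ 0 at y ∈ {1}; common: ∅.
Collecting: common zeros = ∅, so the count is 0.
Comparison with the Bézout bound: 0 ≤ 2 = deg(f)·deg(g), as expected for curves with no common component (the affine F_7-count falls short of the bound because intersections may lie at infinity, over extension fields, or carry multiplicity).


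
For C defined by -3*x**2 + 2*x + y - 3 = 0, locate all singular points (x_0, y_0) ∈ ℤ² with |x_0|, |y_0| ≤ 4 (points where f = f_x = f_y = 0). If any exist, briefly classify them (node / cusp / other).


No singular points in the scanned grid; C is smooth there.

Compute partial derivatives:
  f_x = 2 - 6*x.
  f_y = 1.
f_y = 1 is a nonzero constant, so f_y never vanishes: no point (x, y) can satisfy f = f_x = f_y = 0. In particular no (x, y) ∈ {−4, ..., 4}² is singular; the curve is smooth.


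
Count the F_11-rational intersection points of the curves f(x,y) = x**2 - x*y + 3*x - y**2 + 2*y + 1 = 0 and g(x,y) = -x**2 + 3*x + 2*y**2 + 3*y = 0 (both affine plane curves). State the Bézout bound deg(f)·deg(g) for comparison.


Common zeros: ∅; count = 0; Bézout bound = 4.

deg(f) = 2, deg(g) = 2, so Bézout bound = 4.
Scan x ∈ F_11. For each x, list the y ∈ F_11 with f(x, y) ≡ 0 and those with g(x, y) ≡ 0 (mod 11); the common zeros in that column are the intersection.
  x = 0: f ≡ 0 at y ∈ ∅; g ≡ 0 at y ∈ {0, 4}; common: ∅.
  x = 1: f ≡ 0 at y ∈ ∅; g ≡ 0 at y ∈ {7, 8}; common: ∅.
  x = 2: f ≡ 0 at y ∈ {0}; g ≡ 0 at y ∈ {7, 8}; common: ∅.
  x = 3: f ≡ 0 at y ∈ {5}; g ≡ 0 at y ∈ {0, 4}; common: ∅.
  x = 4: f ≡ 0 at y ∈ ∅; g ≡ 0 at y ∈ ∅; common: ∅.
  x = 5: f ≡ 0 at y ∈ ∅; g ≡ 0 at y ∈ {5, 10}; common: ∅.
  x = 6: f ≡ 0 at y ∈ {0, 7}; g ≡ 0 at y ∈ ∅; common: ∅.
  x = 7: f ≡ 0 at y ∈ {8, 9}; g ≡ 0 at y ∈ ∅; common: ∅.
  x = 8: f ≡ 0 at y ∈ ∅; g ≡ 0 at y ∈ ∅; common: ∅.
  x = 9: f ≡ 0 at y ∈ {7, 8}; g ≡ 0 at y ∈ {5, 10}; common: ∅.
  x = 10: f ≡ 0 at y ∈ {5, 9}; g ≡ 0 at y ∈ ∅; common: ∅.
Collecting: common zeros = ∅, so the count is 0.
Comparison with the Bézout bound: 0 ≤ 4 = deg(f)·deg(g), as expected for curves with no common component (the affine F_11-count falls short of the bound because intersections may lie at infinity, over extension fields, or carry multiplicity).


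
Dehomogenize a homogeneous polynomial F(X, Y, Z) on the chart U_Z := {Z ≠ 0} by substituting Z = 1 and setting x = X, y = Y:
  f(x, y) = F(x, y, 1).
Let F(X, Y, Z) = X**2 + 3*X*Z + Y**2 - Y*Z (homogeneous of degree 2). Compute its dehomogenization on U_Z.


f(x, y) = x**2 + 3*x + y**2 - y

On U_Z we set Z = 1. Each monomial c·X^i·Y^j·Z^k in F becomes c·x^i·y^j·1^k = c·x^i·y^j.
Substituting Z = 1: F(X, Y, 1) = x**2 + 3*x + y**2 - y.
Note: deg(f) ≤ deg(F) = 2; strict inequality happens when F is divisible by Z (lost terms).


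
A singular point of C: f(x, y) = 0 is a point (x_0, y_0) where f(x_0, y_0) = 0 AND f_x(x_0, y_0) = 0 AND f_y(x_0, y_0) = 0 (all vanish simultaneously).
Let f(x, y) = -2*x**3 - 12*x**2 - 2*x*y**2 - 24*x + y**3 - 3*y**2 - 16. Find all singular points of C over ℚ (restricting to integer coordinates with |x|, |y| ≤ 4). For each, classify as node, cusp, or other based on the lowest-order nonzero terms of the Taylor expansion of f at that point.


Singular points: {(-2, 0)}; classification: cusp.

Compute partial derivatives:
  f_x = -6*x**2 - 24*x - 2*y**2 - 24.
  f_y = -4*x*y + 3*y**2 - 6*y.
Scan x_0 ∈ {−4, ..., 4}. For each x_0, f_y(x_0, y) is a polynomial in y; find its integer roots y ∈ {−4, ..., 4}, then test f_x and f at those candidates.
  x = -4: f_y(-4, y) = 3*y**2 + 10*y; vanishes at y ∈ {0}. (-4, 0): f_x = -24 ≠ 0.
  x = -3: f_y(-3, y) = 3*y**2 + 6*y; vanishes at y ∈ {-2, 0}. (-3, -2): f_x = -14 ≠ 0; (-3, 0): f_x = -6 ≠ 0.
  x = -2: f_y(-2, y) = 3*y**2 + 2*y; vanishes at y ∈ {0}. (-2, 0): f_x = 0, f = 0 — SINGULAR.
  x = -1: f_y(-1, y) = 3*y**2 - 2*y; vanishes at y ∈ {0}. (-1, 0): f_x = -6 ≠ 0.
  x = 0: f_y(0, y) = 3*y**2 - 6*y; vanishes at y ∈ {0, 2}. (0, 0): f_x = -24 ≠ 0; (0, 2): f_x = -32 ≠ 0.
  x = 1: f_y(1, y) = 3*y**2 - 10*y; vanishes at y ∈ {0}. (1, 0): f_x = -54 ≠ 0.
  x = 2: f_y(2, y) = 3*y**2 - 14*y; vanishes at y ∈ {0}. (2, 0): f_x = -96 ≠ 0.
  x = 3: f_y(3, y) = 3*y**2 - 18*y; vanishes at y ∈ {0}. (3, 0): f_x = -150 ≠ 0.
  x = 4: f_y(4, y) = 3*y**2 - 22*y; vanishes at y ∈ {0}. (4, 0): f_x = -216 ≠ 0.
Only singular point on the grid: (-2, 0).
Classify: substitute x = -2 + u, y = 0 + v and expand: f = -2*u**3 - 2*u*v**2 + v**3 + v**2.
No constant or linear terms (consistent with a singular point). Quadratic part: v**2. Cubic part: -2*u**3 - 2*u*v**2 + v**3.
The quadratic part v**2 is a perfect square, so there is a single (double) tangent line v = 0, i.e. y = 0. Restricting the cubic part to that line (v = 0) leaves -2*u**3 ≠ 0, so f is not divisible by v and the branch is v² ≈ 2*u**3 to lowest order — this is a cusp.
Classification: cusp.


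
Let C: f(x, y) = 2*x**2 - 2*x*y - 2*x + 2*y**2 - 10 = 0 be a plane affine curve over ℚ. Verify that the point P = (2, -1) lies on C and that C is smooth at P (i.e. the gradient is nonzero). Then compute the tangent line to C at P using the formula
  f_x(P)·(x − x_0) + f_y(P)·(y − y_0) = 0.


Tangent line at P: 8*x - 8*y - 24 = 0.

Step 1: f(2, -1) = 0, so P lies on C.
Step 2: partial derivatives
  f_x(x, y) = 4*x - 2*y - 2, f_y(x, y) = -2*x + 4*y.
  f_x(P) = 8, f_y(P) = -8 (gradient nonzero, so P is smooth).
Step 3: tangent line at P: 8·(x − 2) + -8·(y − -1) = 0.
Expanding: 8*x - 8*y - 24 = 0.


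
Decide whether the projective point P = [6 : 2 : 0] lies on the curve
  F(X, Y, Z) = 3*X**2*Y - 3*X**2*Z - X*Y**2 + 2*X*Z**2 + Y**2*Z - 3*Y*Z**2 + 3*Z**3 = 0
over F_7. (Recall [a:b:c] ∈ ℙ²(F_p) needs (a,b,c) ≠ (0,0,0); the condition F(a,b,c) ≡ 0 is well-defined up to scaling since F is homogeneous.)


F(6,2,0) ≡ 3 (mod 7); P is NOT on the curve.

Evaluate F(6, 2, 0) term-by-term (mod 7).
  3*X**2*Y ↦ 3·36·2·1 = 216
  -3*X**2*Z ↦ -3·36·1·0 = 0
  -X*Y**2 ↦ -1·6·4·1 = -24
  2*X*Z**2 ↦ 2·6·1·0 = 0
  Y**2*Z ↦ 1·1·4·0 = 0
  -3*Y*Z**2 ↦ -3·1·2·0 = 0
  3*Z**3 ↦ 3·1·1·0 = 0
Sum: F(6, 2, 0) = (216) + (0) + (-24) + (0) + (0) + (0) + (0) = 192.
Reducing mod 7: 192 ≡ 3 (mod 7).
Since F(a, b, c) ≡ 3 ≠ 0 (mod 7), P does NOT lie on the curve.


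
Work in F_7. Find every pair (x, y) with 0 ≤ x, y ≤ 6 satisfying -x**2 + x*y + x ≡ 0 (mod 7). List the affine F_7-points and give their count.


Affine F_7-points: {(0, 0), (0, 1), (0, 2), (0, 3), (0, 4), (0, 5), (0, 6), (1, 0), (2, 1), (3, 2), (4, 3), (5, 4), (6, 5)}; count = 13.

For each of the 49 pairs (x, y) ∈ F_7², evaluate f(x, y) mod 7. Record the zeros.
  x = 0: [0↦0, 1↦0, 2↦0, 3↦0, 4↦0, 5↦0, 6↦0]  zeros at y ∈ {0, 1, 2, 3, 4, 5, 6}
  x = 1: [0↦0, 1↦1, 2↦2, 3↦3, 4↦4, 5↦5, 6↦6]  zeros at y ∈ {0}
  x = 2: [0↦5, 1↦0, 2↦2, 3↦4, 4↦6, 5↦1, 6↦3]  zeros at y ∈ {1}
  x = 3: [0↦1, 1↦4, 2↦0, 3↦3, 4↦6, 5↦2, 6↦5]  zeros at y ∈ {2}
  x = 4: [0↦2, 1↦6, 2↦3, 3↦0, 4↦4, 5↦1, 6↦5]  zeros at y ∈ {3}
  x = 5: [0↦1, 1↦6, 2↦4, 3↦2, 4↦0, 5↦5, 6↦3]  zeros at y ∈ {4}
  x = 6: [0↦5, 1↦4, 2↦3, 3↦2, 4↦1, 5↦0, 6↦6]  zeros at y ∈ {5}
Collecting zeros: affine points = {(0, 0), (0, 1), (0, 2), (0, 3), (0, 4), (0, 5), (0, 6), (1, 0), (2, 1), (3, 2), (4, 3), (5, 4), (6, 5)}.
Total count |C(F_7)_aff| = 13.


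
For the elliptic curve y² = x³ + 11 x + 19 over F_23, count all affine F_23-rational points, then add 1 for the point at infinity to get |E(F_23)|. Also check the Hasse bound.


Affine points = {(1, 10), (1, 13), (2, 7), (2, 16), (4, 9), (4, 14), (6, 5), (6, 18), (7, 5), (7, 18), (10, 5), (10, 18), (12, 4), (12, 19), (13, 6), (13, 17), (16, 6), (16, 17), (17, 6), (17, 17), (18, 0), (19, 7), (19, 16), (21, 9), (21, 14)}; affine count = 25; |E(F_23)| = 26.

Discriminant check: Δ ∝ 4a³ + 27b² = 4·11³ + 27·19² = 4·1331 + 27·361 ≡ 6 (mod 23). Nonzero ⇒ E is nonsingular.
For each x ∈ F_23, compute rhs = x³ + 11·x + 19 mod 23, then count y ∈ F_23 with y² ≡ rhs.
  x = 0: rhs = 19, matching y values: none (0 points).
  x = 1: rhs = 8, matching y values: 10, 13 (2 points).
  x = 2: rhs = 3, matching y values: 7, 16 (2 points).
  x = 3: rhs = 10, matching y values: none (0 points).
  x = 4: rhs = 12, matching y values: 9, 14 (2 points).
  x = 5: rhs = 15, matching y values: none (0 points).
  x = 6: rhs = 2, matching y values: 5, 18 (2 points).
  x = 7: rhs = 2, matching y values: 5, 18 (2 points).
  x = 8: rhs = 21, matching y values: none (0 points).
  x = 9: rhs = 19, matching y values: none (0 points).
  x = 10: rhs = 2, matching y values: 5, 18 (2 points).
  x = 11: rhs = 22, matching y values: none (0 points).
  x = 12: rhs = 16, matching y values: 4, 19 (2 points).
  x = 13: rhs = 13, matching y values: 6, 17 (2 points).
  x = 14: rhs = 19, matching y values: none (0 points).
  x = 15: rhs = 17, matching y values: none (0 points).
  x = 16: rhs = 13, matching y values: 6, 17 (2 points).
  x = 17: rhs = 13, matching y values: 6, 17 (2 points).
  x = 18: rhs = 0, matching y values: 0 (1 points).
  x = 19: rhs = 3, matching y values: 7, 16 (2 points).
  x = 20: rhs = 5, matching y values: none (0 points).
  x = 21: rhs = 12, matching y values: 9, 14 (2 points).
  x = 22: rhs = 7, matching y values: none (0 points).
Total affine count: 25.
Full point count |E(F_23)| = 25 + 1 = 26.
Hasse bound: |26 − (23+1)| = |2| = 2 ≤ 2√23 ≈ 9.5917 ✓.


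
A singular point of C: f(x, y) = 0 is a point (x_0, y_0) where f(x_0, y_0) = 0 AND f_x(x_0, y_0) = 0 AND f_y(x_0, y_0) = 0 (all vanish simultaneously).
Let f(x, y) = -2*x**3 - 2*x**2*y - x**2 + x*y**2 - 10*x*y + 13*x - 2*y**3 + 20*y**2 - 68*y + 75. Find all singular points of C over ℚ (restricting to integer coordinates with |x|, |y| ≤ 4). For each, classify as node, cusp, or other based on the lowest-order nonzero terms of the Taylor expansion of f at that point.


Singular points: {(-1, 3)}; classification: node.

Compute partial derivatives:
  f_x = -6*x**2 - 4*x*y - 2*x + y**2 - 10*y + 13.
  f_y = -2*x**2 + 2*x*y - 10*x - 6*y**2 + 40*y - 68.
Scan x_0 ∈ {−4, ..., 4}. For each x_0, f_y(x_0, y) is a polynomial in y; find its integer roots y ∈ {−4, ..., 4}, then test f_x and f at those candidates.
  x = -4: f_y(-4, y) = -6*y**2 + 32*y - 60; no integer root y with |y| ≤ 4.
  x = -3: f_y(-3, y) = -6*y**2 + 34*y - 56; no integer root y with |y| ≤ 4.
  x = -2: f_y(-2, y) = -6*y**2 + 36*y - 56; no integer root y with |y| ≤ 4.
  x = -1: f_y(-1, y) = -6*y**2 + 38*y - 60; vanishes at y ∈ {3}. (-1, 3): f_x = 0, f = 0 — SINGULAR.
  x = 0: f_y(0, y) = -6*y**2 + 40*y - 68; no integer root y with |y| ≤ 4.
  x = 1: f_y(1, y) = -6*y**2 + 42*y - 80; no integer root y with |y| ≤ 4.
  x = 2: f_y(2, y) = -6*y**2 + 44*y - 96; no integer root y with |y| ≤ 4.
  x = 3: f_y(3, y) = -6*y**2 + 46*y - 116; no integer root y with |y| ≤ 4.
  x = 4: f_y(4, y) = -6*y**2 + 48*y - 140; no integer root y with |y| ≤ 4.
Only singular point on the grid: (-1, 3).
Classify: substitute x = -1 + u, y = 3 + v and expand: f = -2*u**3 - 2*u**2*v - u**2 + u*v**2 - 2*v**3 + v**2.
No constant or linear terms (consistent with a singular point). Quadratic part: -u**2 + v**2. Cubic part: -2*u**3 - 2*u**2*v + u*v**2 - 2*v**3.
The quadratic part v**2 - u**2 = (v − u)(v + u) splits into two distinct linear factors, so there are two distinct tangent lines y − 3 = ±(x − -1) — this is a node (ordinary double point).
Classification: node.
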